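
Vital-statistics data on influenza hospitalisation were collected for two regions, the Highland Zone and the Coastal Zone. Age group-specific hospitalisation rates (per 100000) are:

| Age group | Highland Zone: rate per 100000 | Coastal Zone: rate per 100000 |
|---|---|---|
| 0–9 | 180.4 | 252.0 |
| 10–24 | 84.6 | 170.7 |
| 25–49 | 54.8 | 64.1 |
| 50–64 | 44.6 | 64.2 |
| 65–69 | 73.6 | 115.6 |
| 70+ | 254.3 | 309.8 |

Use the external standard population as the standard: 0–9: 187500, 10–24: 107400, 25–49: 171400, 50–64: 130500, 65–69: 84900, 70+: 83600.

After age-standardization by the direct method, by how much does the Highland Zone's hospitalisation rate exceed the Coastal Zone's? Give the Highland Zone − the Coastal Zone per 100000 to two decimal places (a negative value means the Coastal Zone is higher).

Standard total = 765300; weights = 0.2450, 0.1403, 0.2240, 0.1705, 0.1109, 0.1092.
The Highland Zone: 0.2450×180.4 + 0.1403×84.6 + 0.2240×54.8 + 0.1705×44.6 + 0.1109×73.6 + 0.1092×254.3 = 111.8936 per 100000.
The Coastal Zone: 0.2450×252.0 + 0.1403×170.7 + 0.2240×64.1 + 0.1705×64.2 + 0.1109×115.6 + 0.1092×309.8 = 157.6659 per 100000.
Difference = 111.8936 − 157.6659 = -45.7723.

-45.77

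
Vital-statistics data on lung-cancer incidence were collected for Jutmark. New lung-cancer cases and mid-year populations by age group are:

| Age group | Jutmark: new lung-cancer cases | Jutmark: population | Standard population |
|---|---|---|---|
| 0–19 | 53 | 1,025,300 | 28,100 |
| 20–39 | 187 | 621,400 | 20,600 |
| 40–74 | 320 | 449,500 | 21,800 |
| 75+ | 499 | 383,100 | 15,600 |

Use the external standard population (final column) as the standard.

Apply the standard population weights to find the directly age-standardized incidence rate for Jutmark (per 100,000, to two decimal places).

50.51

Age-specific rates per 100,000 for Jutmark: 5.17, 30.09, 71.19, 130.25.
Standard total = 86,100; weights = 0.3264, 0.2393, 0.2532, 0.1812.
Standardized rate: 0.3264×5.17 + 0.2393×30.09 + 0.2532×71.19 + 0.1812×130.25 = 50.5119 per 100,000.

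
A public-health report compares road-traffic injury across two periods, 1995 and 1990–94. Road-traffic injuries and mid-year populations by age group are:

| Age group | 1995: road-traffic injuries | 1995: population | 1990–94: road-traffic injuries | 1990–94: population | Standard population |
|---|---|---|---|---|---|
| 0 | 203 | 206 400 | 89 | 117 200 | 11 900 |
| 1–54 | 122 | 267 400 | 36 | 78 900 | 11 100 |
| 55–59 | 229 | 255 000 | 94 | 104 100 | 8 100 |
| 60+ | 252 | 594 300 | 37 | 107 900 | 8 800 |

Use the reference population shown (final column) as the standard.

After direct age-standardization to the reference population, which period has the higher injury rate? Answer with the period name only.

1995

Age-specific rates per 100 000 for 1995: 98.35, 45.62, 89.80, 42.40.
For 1990–94: 75.94, 45.63, 90.30, 34.29.
Standard total = 39 900; weights = 0.2982, 0.2782, 0.2030, 0.2206.
1995: 0.2982×98.35 + 0.2782×45.62 + 0.2030×89.80 + 0.2206×42.40 = 69.6087 per 100 000.
1990–94: 0.2982×75.94 + 0.2782×45.63 + 0.2030×90.30 + 0.2206×34.29 = 61.2357 per 100 000.
The crude rates (60.92 vs 62.73) would put 1990–94 higher, but that reflects its age composition; once standardized to a common age structure, 1995 has the higher underlying rate.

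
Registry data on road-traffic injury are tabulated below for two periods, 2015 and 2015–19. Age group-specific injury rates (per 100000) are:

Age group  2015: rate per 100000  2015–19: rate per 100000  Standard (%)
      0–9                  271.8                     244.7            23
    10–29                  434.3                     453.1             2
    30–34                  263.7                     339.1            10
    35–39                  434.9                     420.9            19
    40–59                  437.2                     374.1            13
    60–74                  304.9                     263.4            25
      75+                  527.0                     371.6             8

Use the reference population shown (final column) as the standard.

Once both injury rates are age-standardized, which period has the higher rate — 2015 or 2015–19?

2015

Standard weights: 0.23, 0.02, 0.10, 0.19, 0.13, 0.25, 0.08.
2015: 0.2300×271.8 + 0.0200×434.3 + 0.1000×263.7 + 0.1900×434.9 + 0.1300×437.2 + 0.2500×304.9 + 0.0800×527.0 = 355.4220 per 100000.
2015–19: 0.2300×244.7 + 0.0200×453.1 + 0.1000×339.1 + 0.1900×420.9 + 0.1300×374.1 + 0.2500×263.4 + 0.0800×371.6 = 323.4350 per 100000.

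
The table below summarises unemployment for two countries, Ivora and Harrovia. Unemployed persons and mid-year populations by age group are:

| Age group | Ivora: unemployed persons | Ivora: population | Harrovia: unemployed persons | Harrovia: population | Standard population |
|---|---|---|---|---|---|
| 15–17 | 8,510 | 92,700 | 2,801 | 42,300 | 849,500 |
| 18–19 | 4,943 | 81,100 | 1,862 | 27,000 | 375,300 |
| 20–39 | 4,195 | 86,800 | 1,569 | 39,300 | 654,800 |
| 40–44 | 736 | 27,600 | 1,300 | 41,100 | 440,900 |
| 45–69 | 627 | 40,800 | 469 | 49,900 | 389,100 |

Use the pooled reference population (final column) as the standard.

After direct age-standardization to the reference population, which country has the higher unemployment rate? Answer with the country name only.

Age-specific rates per 1,000 for Ivora: 91.802, 60.949, 48.329, 26.667, 15.368.
For Harrovia: 66.217, 68.963, 39.924, 31.630, 9.399.
Standard total = 2,709,600; weights = 0.3135, 0.1385, 0.2417, 0.1627, 0.1436.
Ivora: 0.3135×91.802 + 0.1385×60.949 + 0.2417×48.329 + 0.1627×26.667 + 0.1436×15.368 = 55.4483 per 1,000.
Harrovia: 0.3135×66.217 + 0.1385×68.963 + 0.2417×39.924 + 0.1627×31.630 + 0.1436×9.399 = 46.4564 per 1,000.

Ivora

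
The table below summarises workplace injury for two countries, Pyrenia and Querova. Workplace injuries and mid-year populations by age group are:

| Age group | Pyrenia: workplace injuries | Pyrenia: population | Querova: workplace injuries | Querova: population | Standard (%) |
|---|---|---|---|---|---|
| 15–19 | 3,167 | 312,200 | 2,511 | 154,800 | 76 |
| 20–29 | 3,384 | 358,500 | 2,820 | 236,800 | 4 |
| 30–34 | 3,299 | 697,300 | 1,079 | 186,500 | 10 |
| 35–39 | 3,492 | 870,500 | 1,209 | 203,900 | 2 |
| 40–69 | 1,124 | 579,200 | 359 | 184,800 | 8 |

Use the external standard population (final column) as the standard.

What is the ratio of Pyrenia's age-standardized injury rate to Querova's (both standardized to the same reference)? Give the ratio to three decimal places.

Age-specific rates per 10,000 for Pyrenia: 101.44, 94.39, 47.31, 40.11, 19.41.
For Querova: 162.21, 119.09, 57.86, 59.29, 19.43.
Standard weights: 0.76, 0.04, 0.10, 0.02, 0.08.
Pyrenia: 0.7600×101.44 + 0.0400×94.39 + 0.1000×47.31 + 0.0200×40.11 + 0.0800×19.41 = 87.9571 per 10,000.
Querova: 0.7600×162.21 + 0.0400×119.09 + 0.1000×57.86 + 0.0200×59.29 + 0.0800×19.43 = 136.5681 per 10,000.
Ratio = 87.9571 ÷ 136.5681 = 0.64405.

0.644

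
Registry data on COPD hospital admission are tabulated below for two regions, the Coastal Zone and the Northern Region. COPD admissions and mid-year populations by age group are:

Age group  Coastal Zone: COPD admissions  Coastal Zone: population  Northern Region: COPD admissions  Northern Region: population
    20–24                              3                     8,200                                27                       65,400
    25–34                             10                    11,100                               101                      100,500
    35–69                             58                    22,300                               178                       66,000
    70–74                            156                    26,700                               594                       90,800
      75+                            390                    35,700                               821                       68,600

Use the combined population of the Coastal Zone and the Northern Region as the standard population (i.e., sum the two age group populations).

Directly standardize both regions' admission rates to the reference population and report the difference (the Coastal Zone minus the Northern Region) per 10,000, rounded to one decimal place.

-4.3

Age-specific rates per 10,000 for the Coastal Zone: 3.66, 9.01, 26.01, 58.43, 109.24.
For the Northern Region: 4.13, 10.05, 26.97, 65.42, 119.68.
Combined standard total = 495,300; weights = 0.1486, 0.2253, 0.1783, 0.2372, 0.2106.
The Coastal Zone: 0.1486×3.66 + 0.2253×9.01 + 0.1783×26.01 + 0.2372×58.43 + 0.2106×109.24 = 44.0754 per 10,000.
The Northern Region: 0.1486×4.13 + 0.2253×10.05 + 0.1783×26.97 + 0.2372×65.42 + 0.2106×119.68 = 48.4071 per 10,000.
Difference = 44.0754 − 48.4071 = -4.3317.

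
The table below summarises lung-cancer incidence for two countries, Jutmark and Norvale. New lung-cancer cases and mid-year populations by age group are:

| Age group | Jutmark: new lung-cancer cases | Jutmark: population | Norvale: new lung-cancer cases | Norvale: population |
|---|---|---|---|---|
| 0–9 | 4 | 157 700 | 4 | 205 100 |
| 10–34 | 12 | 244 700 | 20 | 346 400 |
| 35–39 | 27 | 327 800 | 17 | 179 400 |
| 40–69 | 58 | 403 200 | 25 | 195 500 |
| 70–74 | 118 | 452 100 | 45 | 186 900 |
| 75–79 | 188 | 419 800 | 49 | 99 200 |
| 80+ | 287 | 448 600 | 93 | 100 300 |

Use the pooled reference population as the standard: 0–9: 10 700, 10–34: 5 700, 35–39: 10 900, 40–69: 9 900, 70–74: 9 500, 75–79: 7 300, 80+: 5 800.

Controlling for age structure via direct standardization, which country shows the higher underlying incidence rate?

Norvale

Age-specific rates per 100 000 for Jutmark: 2.54, 4.90, 8.24, 14.38, 26.10, 44.78, 63.98.
For Norvale: 1.95, 5.77, 9.48, 12.79, 24.08, 49.40, 92.72.
Standard total = 59 800; weights = 0.1789, 0.0953, 0.1823, 0.1656, 0.1589, 0.1221, 0.0970.
Jutmark: 0.1789×2.54 + 0.0953×4.90 + 0.1823×8.24 + 0.1656×14.38 + 0.1589×26.10 + 0.1221×44.78 + 0.0970×63.98 = 20.6224 per 100 000.
Norvale: 0.1789×1.95 + 0.0953×5.77 + 0.1823×9.48 + 0.1656×12.79 + 0.1589×24.08 + 0.1221×49.40 + 0.0970×92.72 = 23.5914 per 100 000.
The crude rates (28.28 vs 19.27) would put Jutmark higher, but that reflects its age composition; once standardized to a common age structure, Norvale has the higher underlying rate.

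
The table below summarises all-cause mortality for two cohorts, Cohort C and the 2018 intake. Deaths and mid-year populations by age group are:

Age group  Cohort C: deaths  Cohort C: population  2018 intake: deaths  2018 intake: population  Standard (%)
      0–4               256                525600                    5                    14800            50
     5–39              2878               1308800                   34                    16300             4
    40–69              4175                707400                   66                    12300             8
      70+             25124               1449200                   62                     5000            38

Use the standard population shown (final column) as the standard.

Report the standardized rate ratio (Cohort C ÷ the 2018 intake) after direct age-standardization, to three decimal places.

Age-specific rates per 1000 for Cohort C: 0.487, 2.199, 5.902, 17.336.
For the 2018 intake: 0.338, 2.086, 5.366, 12.400.
Standard weights: 0.50, 0.04, 0.08, 0.38.
Cohort C: 0.5000×0.487 + 0.0400×2.199 + 0.0800×5.902 + 0.3800×17.336 = 7.3915 per 1000.
The 2018 intake: 0.5000×0.338 + 0.0400×2.086 + 0.0800×5.366 + 0.3800×12.400 = 5.3936 per 1000.
Ratio = 7.3915 ÷ 5.3936 = 1.37041.

1.370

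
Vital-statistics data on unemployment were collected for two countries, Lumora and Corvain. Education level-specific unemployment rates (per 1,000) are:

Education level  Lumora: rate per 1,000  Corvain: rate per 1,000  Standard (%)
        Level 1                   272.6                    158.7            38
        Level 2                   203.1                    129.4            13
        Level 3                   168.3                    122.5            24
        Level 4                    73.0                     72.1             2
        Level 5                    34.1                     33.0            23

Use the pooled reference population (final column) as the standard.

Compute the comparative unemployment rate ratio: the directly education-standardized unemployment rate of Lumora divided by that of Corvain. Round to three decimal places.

1.555

Standard weights: 0.38, 0.13, 0.24, 0.02, 0.23.
Lumora: 0.3800×272.6 + 0.1300×203.1 + 0.2400×168.3 + 0.0200×73.0 + 0.2300×34.1 = 179.6860 per 1,000.
Corvain: 0.3800×158.7 + 0.1300×129.4 + 0.2400×122.5 + 0.0200×72.1 + 0.2300×33.0 = 115.5600 per 1,000.
Ratio = 179.6860 ÷ 115.5600 = 1.55492.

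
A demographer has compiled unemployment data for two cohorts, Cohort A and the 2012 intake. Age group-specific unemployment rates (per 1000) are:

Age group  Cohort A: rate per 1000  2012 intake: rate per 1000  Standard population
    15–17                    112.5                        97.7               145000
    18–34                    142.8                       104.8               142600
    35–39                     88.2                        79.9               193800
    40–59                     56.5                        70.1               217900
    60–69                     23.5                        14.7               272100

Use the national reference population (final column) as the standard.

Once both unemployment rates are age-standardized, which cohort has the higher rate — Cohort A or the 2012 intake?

Standard total = 971400; weights = 0.1493, 0.1468, 0.1995, 0.2243, 0.2801.
Cohort A: 0.1493×112.5 + 0.1468×142.8 + 0.1995×88.2 + 0.2243×56.5 + 0.2801×23.5 = 74.6084 per 1000.
The 2012 intake: 0.1493×97.7 + 0.1468×104.8 + 0.1995×79.9 + 0.2243×70.1 + 0.2801×14.7 = 65.7507 per 1000.

Cohort A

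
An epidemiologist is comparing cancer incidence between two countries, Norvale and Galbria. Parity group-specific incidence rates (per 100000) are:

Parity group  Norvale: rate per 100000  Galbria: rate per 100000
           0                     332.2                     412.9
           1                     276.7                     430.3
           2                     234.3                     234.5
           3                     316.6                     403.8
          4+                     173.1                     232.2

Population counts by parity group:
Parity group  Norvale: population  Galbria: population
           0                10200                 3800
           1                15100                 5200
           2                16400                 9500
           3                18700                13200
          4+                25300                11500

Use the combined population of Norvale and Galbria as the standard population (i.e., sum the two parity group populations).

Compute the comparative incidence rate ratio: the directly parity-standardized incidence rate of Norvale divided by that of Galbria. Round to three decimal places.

Combined standard total = 128900; weights = 0.1086, 0.1575, 0.2009, 0.2475, 0.2855.
Norvale: 0.1086×332.2 + 0.1575×276.7 + 0.2009×234.3 + 0.2475×316.6 + 0.2855×173.1 = 254.5058 per 100000.
Galbria: 0.1086×412.9 + 0.1575×430.3 + 0.2009×234.5 + 0.2475×403.8 + 0.2855×232.2 = 325.9536 per 100000.
Ratio = 254.5058 ÷ 325.9536 = 0.78080.

0.781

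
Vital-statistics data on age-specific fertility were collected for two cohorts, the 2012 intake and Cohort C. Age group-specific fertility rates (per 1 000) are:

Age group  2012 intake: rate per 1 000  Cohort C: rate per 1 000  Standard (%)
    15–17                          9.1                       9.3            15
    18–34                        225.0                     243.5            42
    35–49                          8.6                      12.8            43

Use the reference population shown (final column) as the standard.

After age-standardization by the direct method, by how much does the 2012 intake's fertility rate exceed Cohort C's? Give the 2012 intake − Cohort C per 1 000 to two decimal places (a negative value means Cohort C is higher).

-9.61

Standard weights: 0.15, 0.42, 0.43.
The 2012 intake: 0.1500×9.1 + 0.4200×225.0 + 0.4300×8.6 = 99.5630 per 1 000.
Cohort C: 0.1500×9.3 + 0.4200×243.5 + 0.4300×12.8 = 109.1690 per 1 000.
Difference = 99.5630 − 109.1690 = -9.6060.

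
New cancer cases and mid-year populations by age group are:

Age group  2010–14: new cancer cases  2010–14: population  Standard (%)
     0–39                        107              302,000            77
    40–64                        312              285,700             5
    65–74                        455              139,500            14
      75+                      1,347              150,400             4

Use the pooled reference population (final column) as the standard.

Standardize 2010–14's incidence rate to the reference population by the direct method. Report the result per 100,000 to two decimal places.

114.23

Age-specific rates per 100,000 for 2010–14: 35.43, 109.21, 326.16, 895.61.
Standard weights: 0.77, 0.05, 0.14, 0.04.
Standardized rate: 0.7700×35.43 + 0.0500×109.21 + 0.1400×326.16 + 0.0400×895.61 = 114.2293 per 100,000.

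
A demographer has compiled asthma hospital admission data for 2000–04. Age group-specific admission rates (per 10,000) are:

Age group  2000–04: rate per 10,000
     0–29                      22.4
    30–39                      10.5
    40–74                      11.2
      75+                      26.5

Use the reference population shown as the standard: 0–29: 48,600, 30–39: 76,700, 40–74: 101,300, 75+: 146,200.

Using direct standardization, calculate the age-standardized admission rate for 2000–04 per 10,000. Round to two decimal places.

18.52

Standard total = 372,800; weights = 0.1304, 0.2057, 0.2717, 0.3922.
Standardized rate: 0.1304×22.4 + 0.2057×10.5 + 0.2717×11.2 + 0.3922×26.5 = 18.5162 per 10,000.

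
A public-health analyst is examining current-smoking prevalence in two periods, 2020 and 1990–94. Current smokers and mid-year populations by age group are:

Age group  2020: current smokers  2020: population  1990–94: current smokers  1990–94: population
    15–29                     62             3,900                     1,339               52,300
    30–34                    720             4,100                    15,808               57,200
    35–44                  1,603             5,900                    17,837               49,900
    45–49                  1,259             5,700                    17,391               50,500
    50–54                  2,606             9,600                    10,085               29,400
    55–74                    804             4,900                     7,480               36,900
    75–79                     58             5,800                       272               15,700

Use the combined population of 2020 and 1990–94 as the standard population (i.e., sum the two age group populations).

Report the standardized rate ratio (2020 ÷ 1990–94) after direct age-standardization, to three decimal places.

Age-specific rates per 1,000 for 2020: 15.897, 175.610, 271.695, 220.877, 271.458, 164.082, 10.000.
For 1990–94: 25.602, 276.364, 357.455, 344.376, 343.027, 202.710, 17.325.
Combined standard total = 331,800; weights = 0.1694, 0.1847, 0.1682, 0.1694, 0.1175, 0.1260, 0.0648.
2020: 0.1694×15.897 + 0.1847×175.610 + 0.1682×271.695 + 0.1694×220.877 + 0.1175×271.458 + 0.1260×164.082 + 0.0648×10.000 = 171.4668 per 1,000.
1990–94: 0.1694×25.602 + 0.1847×276.364 + 0.1682×357.455 + 0.1694×344.376 + 0.1175×343.027 + 0.1260×202.710 + 0.0648×17.325 = 240.8188 per 1,000.
Ratio = 171.4668 ÷ 240.8188 = 0.71202.

0.712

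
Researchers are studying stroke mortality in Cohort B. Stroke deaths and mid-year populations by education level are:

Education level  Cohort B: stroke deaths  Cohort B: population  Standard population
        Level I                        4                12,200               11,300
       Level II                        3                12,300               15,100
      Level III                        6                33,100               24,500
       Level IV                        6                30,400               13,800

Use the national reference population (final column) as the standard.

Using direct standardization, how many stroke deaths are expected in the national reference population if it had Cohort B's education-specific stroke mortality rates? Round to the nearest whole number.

Education-specific rates per 100,000 for Cohort B: 32.79, 24.39, 18.13, 19.74.
Expected stroke deaths = Σ (standard pop × education-specific rate ÷ 100,000)
= 11,300×32.79/100,000 + 15,100×24.39/100,000 + 24,500×18.13/100,000 + 13,800×19.74/100,000
= 3.70 + 3.68 + 4.44 + 2.72 = 14.55.

15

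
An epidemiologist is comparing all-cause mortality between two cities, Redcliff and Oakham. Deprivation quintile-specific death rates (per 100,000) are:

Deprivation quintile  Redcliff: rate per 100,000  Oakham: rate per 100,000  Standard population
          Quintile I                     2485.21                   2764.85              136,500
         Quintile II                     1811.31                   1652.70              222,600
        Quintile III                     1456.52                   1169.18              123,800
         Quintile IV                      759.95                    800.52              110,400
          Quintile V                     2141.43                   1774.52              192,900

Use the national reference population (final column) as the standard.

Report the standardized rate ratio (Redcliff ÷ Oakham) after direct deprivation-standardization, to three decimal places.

Standard total = 786,200; weights = 0.1736, 0.2831, 0.1575, 0.1404, 0.2454.
Redcliff: 0.1736×2485.21 + 0.2831×1811.31 + 0.1575×1456.52 + 0.1404×759.95 + 0.2454×2141.43 = 1805.8080 per 100,000.
Oakham: 0.1736×2764.85 + 0.2831×1652.70 + 0.1575×1169.18 + 0.1404×800.52 + 0.2454×1774.52 = 1679.8777 per 100,000.
Ratio = 1805.8080 ÷ 1679.8777 = 1.07496.

1.075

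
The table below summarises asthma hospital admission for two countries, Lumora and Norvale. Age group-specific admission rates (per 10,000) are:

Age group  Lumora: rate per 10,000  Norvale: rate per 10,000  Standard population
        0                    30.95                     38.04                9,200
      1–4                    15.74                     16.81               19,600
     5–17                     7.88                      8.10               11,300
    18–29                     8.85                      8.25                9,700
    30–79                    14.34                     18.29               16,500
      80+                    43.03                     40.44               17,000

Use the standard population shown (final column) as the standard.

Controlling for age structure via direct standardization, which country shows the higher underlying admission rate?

Norvale

Standard total = 83,300; weights = 0.1104, 0.2353, 0.1357, 0.1164, 0.1981, 0.2041.
Lumora: 0.1104×30.95 + 0.2353×15.74 + 0.1357×7.88 + 0.1164×8.85 + 0.1981×14.34 + 0.2041×43.03 = 20.8434 per 10,000.
Norvale: 0.1104×38.04 + 0.2353×16.81 + 0.1357×8.10 + 0.1164×8.25 + 0.1981×18.29 + 0.2041×40.44 = 22.0920 per 10,000.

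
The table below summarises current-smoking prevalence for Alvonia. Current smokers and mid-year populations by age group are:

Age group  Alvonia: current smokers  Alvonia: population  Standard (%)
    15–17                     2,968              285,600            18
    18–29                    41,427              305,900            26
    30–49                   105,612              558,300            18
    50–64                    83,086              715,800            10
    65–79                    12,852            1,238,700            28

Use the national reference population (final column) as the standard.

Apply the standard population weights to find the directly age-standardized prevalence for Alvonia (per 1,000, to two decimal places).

85.64

Age-specific rates per 1,000 for Alvonia: 10.392, 135.427, 189.167, 116.074, 10.375.
Standard weights: 0.18, 0.26, 0.18, 0.10, 0.28.
Standardized rate: 0.1800×10.392 + 0.2600×135.427 + 0.1800×189.167 + 0.1000×116.074 + 0.2800×10.375 = 85.6441 per 1,000.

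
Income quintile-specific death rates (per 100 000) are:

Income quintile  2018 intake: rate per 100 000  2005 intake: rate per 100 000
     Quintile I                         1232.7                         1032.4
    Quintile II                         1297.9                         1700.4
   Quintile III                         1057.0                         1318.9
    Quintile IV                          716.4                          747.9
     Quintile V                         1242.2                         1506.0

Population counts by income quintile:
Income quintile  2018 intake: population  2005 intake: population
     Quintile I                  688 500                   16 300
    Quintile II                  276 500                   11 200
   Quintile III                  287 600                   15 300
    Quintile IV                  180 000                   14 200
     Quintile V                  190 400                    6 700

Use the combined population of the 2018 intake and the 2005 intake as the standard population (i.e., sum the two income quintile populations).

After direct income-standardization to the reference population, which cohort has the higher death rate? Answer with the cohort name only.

Combined standard total = 1 686 700; weights = 0.4179, 0.1706, 0.1796, 0.1151, 0.1169.
The 2018 intake: 0.4179×1232.7 + 0.1706×1297.9 + 0.1796×1057.0 + 0.1151×716.4 + 0.1169×1242.2 = 1153.9341 per 100 000.
The 2005 intake: 0.4179×1032.4 + 0.1706×1700.4 + 0.1796×1318.9 + 0.1151×747.9 + 0.1169×1506.0 = 1220.3772 per 100 000.

2005 intake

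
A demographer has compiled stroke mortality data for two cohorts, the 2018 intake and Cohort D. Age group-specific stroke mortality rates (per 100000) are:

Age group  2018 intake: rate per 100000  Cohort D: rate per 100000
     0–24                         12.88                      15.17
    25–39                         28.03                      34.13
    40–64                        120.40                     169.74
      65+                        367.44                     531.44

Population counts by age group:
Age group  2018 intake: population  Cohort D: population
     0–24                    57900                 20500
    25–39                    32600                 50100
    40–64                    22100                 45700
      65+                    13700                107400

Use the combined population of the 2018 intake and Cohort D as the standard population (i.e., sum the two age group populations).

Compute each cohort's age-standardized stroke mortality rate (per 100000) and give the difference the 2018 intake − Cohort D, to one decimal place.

-68.3

Combined standard total = 350000; weights = 0.2240, 0.2363, 0.1937, 0.3460.
The 2018 intake: 0.2240×12.88 + 0.2363×28.03 + 0.1937×120.40 + 0.3460×367.44 = 159.9656 per 100000.
Cohort D: 0.2240×15.17 + 0.2363×34.13 + 0.1937×169.74 + 0.3460×531.44 = 228.2218 per 100000.
Difference = 159.9656 − 228.2218 = -68.2562.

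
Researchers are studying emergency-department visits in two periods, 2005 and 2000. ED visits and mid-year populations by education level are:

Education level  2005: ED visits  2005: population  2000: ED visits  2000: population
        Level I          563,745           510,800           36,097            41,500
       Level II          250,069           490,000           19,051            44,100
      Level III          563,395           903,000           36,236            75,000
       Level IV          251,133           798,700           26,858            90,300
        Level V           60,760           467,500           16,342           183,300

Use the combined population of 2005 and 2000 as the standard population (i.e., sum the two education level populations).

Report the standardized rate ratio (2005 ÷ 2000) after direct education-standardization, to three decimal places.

Education-specific rates per 1,000 for 2005: 1103.651, 510.345, 623.915, 314.427, 129.968.
For 2000: 869.807, 431.995, 483.147, 297.431, 89.154.
Combined standard total = 3,604,200; weights = 0.1532, 0.1482, 0.2714, 0.2467, 0.1806.
2005: 0.1532×1103.651 + 0.1482×510.345 + 0.2714×623.915 + 0.2467×314.427 + 0.1806×129.968 = 515.0711 per 1,000.
2000: 0.1532×869.807 + 0.1482×431.995 + 0.2714×483.147 + 0.2467×297.431 + 0.1806×89.154 = 417.8676 per 1,000.
Ratio = 515.0711 ÷ 417.8676 = 1.23262.

1.233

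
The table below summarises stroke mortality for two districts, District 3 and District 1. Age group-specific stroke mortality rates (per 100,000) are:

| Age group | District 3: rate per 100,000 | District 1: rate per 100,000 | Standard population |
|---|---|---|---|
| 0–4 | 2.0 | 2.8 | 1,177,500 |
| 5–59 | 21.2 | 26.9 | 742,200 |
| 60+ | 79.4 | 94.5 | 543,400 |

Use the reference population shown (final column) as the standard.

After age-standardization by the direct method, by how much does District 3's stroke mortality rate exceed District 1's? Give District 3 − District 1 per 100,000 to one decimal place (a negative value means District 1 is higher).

-5.4

Standard total = 2,463,100; weights = 0.4781, 0.3013, 0.2206.
District 3: 0.4781×2.0 + 0.3013×21.2 + 0.2206×79.4 = 24.8612 per 100,000.
District 1: 0.4781×2.8 + 0.3013×26.9 + 0.2206×94.5 = 30.2925 per 100,000.
Difference = 24.8612 − 30.2925 = -5.4313.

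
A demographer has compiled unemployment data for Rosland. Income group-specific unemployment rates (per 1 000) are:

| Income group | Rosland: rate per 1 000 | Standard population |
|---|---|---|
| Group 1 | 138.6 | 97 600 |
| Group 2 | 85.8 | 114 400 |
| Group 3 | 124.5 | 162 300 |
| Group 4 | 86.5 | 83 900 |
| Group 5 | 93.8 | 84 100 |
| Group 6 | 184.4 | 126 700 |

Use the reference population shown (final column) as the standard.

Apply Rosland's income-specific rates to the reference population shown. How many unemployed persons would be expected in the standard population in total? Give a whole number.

Expected unemployed persons = Σ (standard pop × income-specific rate ÷ 1 000)
= 97 600×138.6/1 000 + 114 400×85.8/1 000 + 162 300×124.5/1 000 + 83 900×86.5/1 000 + 84 100×93.8/1 000 + 126 700×184.4/1 000
= 13527.36 + 9815.52 + 20206.35 + 7257.35 + 7888.58 + 23363.48 = 82058.64.

82059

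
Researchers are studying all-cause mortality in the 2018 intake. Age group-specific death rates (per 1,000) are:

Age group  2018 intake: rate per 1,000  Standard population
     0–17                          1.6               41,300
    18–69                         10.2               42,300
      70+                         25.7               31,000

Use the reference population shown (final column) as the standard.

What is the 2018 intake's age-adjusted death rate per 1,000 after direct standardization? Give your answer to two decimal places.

Standard total = 114,600; weights = 0.3604, 0.3691, 0.2705.
Standardized rate: 0.3604×1.6 + 0.3691×10.2 + 0.2705×25.7 = 11.2935 per 1,000.

11.29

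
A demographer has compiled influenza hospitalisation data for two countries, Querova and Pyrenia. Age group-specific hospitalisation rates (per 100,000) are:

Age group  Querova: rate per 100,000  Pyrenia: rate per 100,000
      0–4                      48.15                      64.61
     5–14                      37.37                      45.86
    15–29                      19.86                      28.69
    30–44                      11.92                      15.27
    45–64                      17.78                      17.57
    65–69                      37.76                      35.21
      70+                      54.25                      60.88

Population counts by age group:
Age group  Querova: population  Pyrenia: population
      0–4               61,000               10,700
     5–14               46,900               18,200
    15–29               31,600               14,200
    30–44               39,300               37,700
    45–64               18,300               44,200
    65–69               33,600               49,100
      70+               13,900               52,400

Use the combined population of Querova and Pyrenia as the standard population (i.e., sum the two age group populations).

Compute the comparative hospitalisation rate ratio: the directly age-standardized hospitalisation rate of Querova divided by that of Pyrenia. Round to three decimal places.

Combined standard total = 471,100; weights = 0.1522, 0.1382, 0.0972, 0.1634, 0.1327, 0.1755, 0.1407.
Querova: 0.1522×48.15 + 0.1382×37.37 + 0.0972×19.86 + 0.1634×11.92 + 0.1327×17.78 + 0.1755×37.76 + 0.1407×54.25 = 32.9937 per 100,000.
Pyrenia: 0.1522×64.61 + 0.1382×45.86 + 0.0972×28.69 + 0.1634×15.27 + 0.1327×17.57 + 0.1755×35.21 + 0.1407×60.88 = 38.5357 per 100,000.
Ratio = 32.9937 ÷ 38.5357 = 0.85619.

0.856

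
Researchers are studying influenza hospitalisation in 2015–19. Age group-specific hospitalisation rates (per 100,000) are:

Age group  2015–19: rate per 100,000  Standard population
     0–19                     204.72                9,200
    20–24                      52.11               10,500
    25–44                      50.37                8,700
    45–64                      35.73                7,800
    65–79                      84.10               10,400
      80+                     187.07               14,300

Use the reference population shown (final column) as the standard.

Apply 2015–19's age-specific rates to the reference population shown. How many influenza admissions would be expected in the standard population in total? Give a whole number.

Expected influenza admissions = Σ (standard pop × age-specific rate ÷ 100,000)
= 9,200×204.72/100,000 + 10,500×52.11/100,000 + 8,700×50.37/100,000 + 7,800×35.73/100,000 + 10,400×84.10/100,000 + 14,300×187.07/100,000
= 18.83 + 5.47 + 4.38 + 2.79 + 8.75 + 26.75 = 66.97.

67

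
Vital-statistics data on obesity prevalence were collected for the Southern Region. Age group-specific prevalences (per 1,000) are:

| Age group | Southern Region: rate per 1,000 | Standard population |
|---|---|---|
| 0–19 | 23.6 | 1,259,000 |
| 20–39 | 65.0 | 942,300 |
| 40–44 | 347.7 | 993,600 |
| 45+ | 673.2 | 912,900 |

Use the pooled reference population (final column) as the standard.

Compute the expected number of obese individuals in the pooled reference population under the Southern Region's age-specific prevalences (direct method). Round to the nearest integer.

Expected obese individuals = Σ (standard pop × age-specific rate ÷ 1,000)
= 1,259,000×23.6/1,000 + 942,300×65.0/1,000 + 993,600×347.7/1,000 + 912,900×673.2/1,000
= 29712.40 + 61249.50 + 345474.72 + 614564.28 = 1051000.90.

1051001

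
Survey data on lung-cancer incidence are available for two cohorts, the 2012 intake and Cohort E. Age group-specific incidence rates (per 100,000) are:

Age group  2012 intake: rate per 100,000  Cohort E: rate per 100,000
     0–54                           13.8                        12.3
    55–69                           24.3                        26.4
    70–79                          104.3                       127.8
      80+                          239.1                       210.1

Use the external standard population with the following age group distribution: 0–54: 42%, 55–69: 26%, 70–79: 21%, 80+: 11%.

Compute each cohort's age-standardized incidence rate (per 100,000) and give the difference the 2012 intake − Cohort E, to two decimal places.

-1.66

Standard weights: 0.42, 0.26, 0.21, 0.11.
The 2012 intake: 0.4200×13.8 + 0.2600×24.3 + 0.2100×104.3 + 0.1100×239.1 = 60.3180 per 100,000.
Cohort E: 0.4200×12.3 + 0.2600×26.4 + 0.2100×127.8 + 0.1100×210.1 = 61.9790 per 100,000.
Difference = 60.3180 − 61.9790 = -1.6610.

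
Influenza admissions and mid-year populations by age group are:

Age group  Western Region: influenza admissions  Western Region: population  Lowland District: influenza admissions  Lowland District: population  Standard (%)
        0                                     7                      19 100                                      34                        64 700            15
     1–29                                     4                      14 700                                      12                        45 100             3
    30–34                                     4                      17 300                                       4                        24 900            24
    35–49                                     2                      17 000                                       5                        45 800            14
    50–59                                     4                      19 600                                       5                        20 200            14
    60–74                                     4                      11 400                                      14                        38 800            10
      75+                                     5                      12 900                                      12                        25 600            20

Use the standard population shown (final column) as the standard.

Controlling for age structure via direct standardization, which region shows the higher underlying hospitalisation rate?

Lowland District

Age-specific rates per 100 000 for the Western Region: 36.65, 27.21, 23.12, 11.76, 20.41, 35.09, 38.76.
For the Lowland District: 52.55, 26.61, 16.06, 10.92, 24.75, 36.08, 46.88.
Standard weights: 0.15, 0.03, 0.24, 0.14, 0.14, 0.10, 0.20.
The Western Region: 0.1500×36.65 + 0.0300×27.21 + 0.2400×23.12 + 0.1400×11.76 + 0.1400×20.41 + 0.1000×35.09 + 0.2000×38.76 = 27.6278 per 100 000.
The Lowland District: 0.1500×52.55 + 0.0300×26.61 + 0.2400×16.06 + 0.1400×10.92 + 0.1400×24.75 + 0.1000×36.08 + 0.2000×46.88 = 30.5132 per 100 000.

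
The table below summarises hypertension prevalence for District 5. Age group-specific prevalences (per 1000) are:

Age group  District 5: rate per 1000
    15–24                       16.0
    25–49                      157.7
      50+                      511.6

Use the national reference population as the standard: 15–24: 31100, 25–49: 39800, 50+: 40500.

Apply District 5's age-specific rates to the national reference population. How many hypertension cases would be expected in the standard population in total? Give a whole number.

27494

Expected hypertension cases = Σ (standard pop × age-specific rate ÷ 1000)
= 31100×16.0/1000 + 39800×157.7/1000 + 40500×511.6/1000
= 497.60 + 6276.46 + 20719.80 = 27493.86.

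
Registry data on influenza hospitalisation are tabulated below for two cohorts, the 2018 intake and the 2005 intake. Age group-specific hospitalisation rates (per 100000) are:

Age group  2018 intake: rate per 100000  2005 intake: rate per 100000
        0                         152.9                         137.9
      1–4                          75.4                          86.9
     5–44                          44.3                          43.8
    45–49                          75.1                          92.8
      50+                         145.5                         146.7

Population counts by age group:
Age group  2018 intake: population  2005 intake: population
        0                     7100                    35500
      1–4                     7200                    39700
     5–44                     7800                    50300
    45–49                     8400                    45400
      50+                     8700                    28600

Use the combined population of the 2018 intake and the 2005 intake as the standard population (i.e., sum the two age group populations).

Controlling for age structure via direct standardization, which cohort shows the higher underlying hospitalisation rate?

Combined standard total = 238700; weights = 0.1785, 0.1965, 0.2434, 0.2254, 0.1563.
The 2018 intake: 0.1785×152.9 + 0.1965×75.4 + 0.2434×44.3 + 0.2254×75.1 + 0.1563×145.5 = 92.5478 per 100000.
The 2005 intake: 0.1785×137.9 + 0.1965×86.9 + 0.2434×43.8 + 0.2254×92.8 + 0.1563×146.7 = 96.1855 per 100000.
The crude rates (98.74 vs 95.02) would put the 2018 intake higher, but that reflects its age composition; once standardized to a common age structure, the 2005 intake has the higher underlying rate.

2005 intake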